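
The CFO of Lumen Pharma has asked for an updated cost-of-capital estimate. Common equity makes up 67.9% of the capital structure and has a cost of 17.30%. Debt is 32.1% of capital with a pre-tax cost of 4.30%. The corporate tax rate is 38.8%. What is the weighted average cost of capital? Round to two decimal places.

12.59%

After-tax cost of debt = 4.3% × (1 − 38.8%) = 2.6316%.
WACC = 0.679 × 17.3000% + 0.321 × 2.6316% = 12.5914%.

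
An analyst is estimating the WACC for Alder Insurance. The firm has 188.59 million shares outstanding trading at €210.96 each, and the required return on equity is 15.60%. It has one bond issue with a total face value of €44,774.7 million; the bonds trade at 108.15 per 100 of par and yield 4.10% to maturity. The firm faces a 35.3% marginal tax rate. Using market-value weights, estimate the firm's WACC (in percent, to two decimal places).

Market value of equity E = 210.96 × 188.59m = 39784.9464m. Market value of debt D = 44774.7m × 108.15/100 = 48423.83805m.
Total capital V = 39784.9464 + 48423.83805 = 88208.78445.
Equity: weight = 39784.9464/88208.78445 = 0.4510; cost = 15.6%.
Bonds outstanding: weight = 48423.83805/88208.78445 = 0.5490; after-tax cost = 4.1% × (1 − 35.3%) = 2.6527%.
WACC = 0.4510 × 15.6000% + 0.5490 × 2.6527% = 8.4923%.

8.49%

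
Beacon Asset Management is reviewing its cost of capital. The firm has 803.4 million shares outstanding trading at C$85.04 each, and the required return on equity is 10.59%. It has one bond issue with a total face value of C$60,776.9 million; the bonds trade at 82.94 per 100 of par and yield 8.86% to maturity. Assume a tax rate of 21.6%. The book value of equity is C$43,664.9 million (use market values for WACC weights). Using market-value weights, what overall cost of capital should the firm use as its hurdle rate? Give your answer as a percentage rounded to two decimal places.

9.04%

Market value of equity E = 85.04 × 803.4m = 68321.136m. Market value of debt D = 60776.9m × 82.94/100 = 50408.36086m.
Total capital V = 68321.136 + 50408.36086 = 118729.49686.
Equity: weight = 68321.136/118729.49686 = 0.5754; cost = 10.59%.
Bonds outstanding: weight = 50408.36086/118729.49686 = 0.4246; after-tax cost = 8.86% × (1 − 21.6%) = 6.9462%.
WACC = 0.5754 × 10.5900% + 0.4246 × 6.9462% = 9.0430%.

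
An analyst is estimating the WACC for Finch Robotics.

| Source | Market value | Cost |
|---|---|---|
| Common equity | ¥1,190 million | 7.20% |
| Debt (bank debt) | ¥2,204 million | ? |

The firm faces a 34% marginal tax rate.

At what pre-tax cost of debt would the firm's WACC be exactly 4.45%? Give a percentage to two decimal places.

Total capital V = 1190 + 2204 = 3394.
Equity weight = 1190/3394 = 0.3506.
Bank debt weight = 2204/3394 = 0.6494.
Equity contribution = 0.3506 × 7.2% = 2.5245%.
Remaining for debt = 4.45% − 2.5245% = 1.9255%.
Rd × (1 − 34%) × 0.6494 = 1.9255%  ⇒  Rd = 4.4927%.

4.49%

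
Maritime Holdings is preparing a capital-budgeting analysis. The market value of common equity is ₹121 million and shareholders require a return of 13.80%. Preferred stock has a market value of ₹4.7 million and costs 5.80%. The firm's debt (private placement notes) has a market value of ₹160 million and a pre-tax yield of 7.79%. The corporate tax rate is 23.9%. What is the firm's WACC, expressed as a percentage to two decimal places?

9.26%

Total capital V = 121 + 4.7 + 160 = 285.7.
Equity: weight = 121/285.7 = 0.4235; cost = 13.8%.
Preferred: weight = 4.7/285.7 = 0.0165; cost = 5.8%.
Private placement notes: weight = 160/285.7 = 0.5600; after-tax cost = 7.79% × (1 − 23.9%) = 5.9282%.
WACC = 0.4235 × 13.8000% + 0.0165 × 5.8000% + 0.5600 × 5.9282% = 9.2600%.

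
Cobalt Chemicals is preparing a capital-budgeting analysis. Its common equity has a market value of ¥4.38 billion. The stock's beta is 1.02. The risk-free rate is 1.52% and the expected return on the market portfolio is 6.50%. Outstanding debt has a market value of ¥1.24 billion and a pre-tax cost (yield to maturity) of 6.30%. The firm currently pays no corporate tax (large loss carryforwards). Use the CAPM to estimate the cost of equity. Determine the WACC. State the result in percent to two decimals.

6.53%

Market risk premium = 6.5% − 1.52% = 4.98%.
Cost of equity via CAPM: Re = 1.52% + 1.02 × 4.98% = 6.5996%.
Total capital V = 4.38 + 1.24 = 5.62.
Equity: weight = 4.38/5.62 = 0.7794; cost = 6.5996%.
Debt: weight = 1.24/5.62 = 0.2206; after-tax cost = 6.3% × (1 − 0%) = 6.3000%.
WACC = 0.7794 × 6.5996% + 0.2206 × 6.3000% = 6.5335%.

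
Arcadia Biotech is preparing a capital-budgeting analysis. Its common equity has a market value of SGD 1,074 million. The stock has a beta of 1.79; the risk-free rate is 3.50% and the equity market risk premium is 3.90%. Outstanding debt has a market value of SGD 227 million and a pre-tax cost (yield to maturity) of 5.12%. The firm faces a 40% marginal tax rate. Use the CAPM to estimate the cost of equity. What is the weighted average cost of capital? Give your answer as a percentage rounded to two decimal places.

9.19%

Cost of equity via CAPM: Re = 3.5% + 1.79 × 3.9% = 10.4810%.
Total capital V = 1074 + 227 = 1301.
Equity: weight = 1074/1301 = 0.8255; cost = 10.481%.
Debt: weight = 227/1301 = 0.1745; after-tax cost = 5.12% × (1 − 40%) = 3.0720%.
WACC = 0.8255 × 10.4810% + 0.1745 × 3.0720% = 9.1883%.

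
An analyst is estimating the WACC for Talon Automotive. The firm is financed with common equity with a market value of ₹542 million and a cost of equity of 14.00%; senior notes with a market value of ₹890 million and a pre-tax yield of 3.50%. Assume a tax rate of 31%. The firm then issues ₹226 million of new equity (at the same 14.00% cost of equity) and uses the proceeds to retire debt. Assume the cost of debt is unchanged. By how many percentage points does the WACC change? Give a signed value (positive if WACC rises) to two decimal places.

Current WACC:
Total capital V = 542 + 890 = 1432.
Equity: weight = 542/1432 = 0.3785; cost = 14%.
Senior notes: weight = 890/1432 = 0.6215; after-tax cost = 3.5% × (1 − 31%) = 2.4150%.
WACC = 0.3785 × 14.0000% + 0.6215 × 2.4150% = 6.7998%.
After the change:
Total capital V = 768 + 664 = 1432.
Equity: weight = 768/1432 = 0.5363; cost = 14%.
Senior notes: weight = 664/1432 = 0.4637; after-tax cost = 3.5% × (1 − 31%) = 2.4150%.
WACC = 0.5363 × 14.0000% + 0.4637 × 2.4150% = 8.6282%.
Change in WACC = 8.6282% − 6.7998% = 1.8284 pp.

+1.83 pp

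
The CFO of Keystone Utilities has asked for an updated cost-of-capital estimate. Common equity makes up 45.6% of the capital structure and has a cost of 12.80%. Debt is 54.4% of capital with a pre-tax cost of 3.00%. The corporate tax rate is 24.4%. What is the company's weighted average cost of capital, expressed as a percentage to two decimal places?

7.07%

After-tax cost of debt = 3% × (1 − 24.4%) = 2.2680%.
WACC = 0.456 × 12.8000% + 0.544 × 2.2680% = 7.0706%.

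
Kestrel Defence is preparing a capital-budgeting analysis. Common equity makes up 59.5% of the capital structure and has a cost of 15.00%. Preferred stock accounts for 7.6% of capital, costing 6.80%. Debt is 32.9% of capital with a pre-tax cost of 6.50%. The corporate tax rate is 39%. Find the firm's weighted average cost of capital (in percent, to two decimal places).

10.75%

After-tax cost of debt = 6.5% × (1 − 39%) = 3.9650%.
WACC = 0.595 × 15.0000% + 0.076 × 6.8000% + 0.329 × 3.9650% = 10.7463%.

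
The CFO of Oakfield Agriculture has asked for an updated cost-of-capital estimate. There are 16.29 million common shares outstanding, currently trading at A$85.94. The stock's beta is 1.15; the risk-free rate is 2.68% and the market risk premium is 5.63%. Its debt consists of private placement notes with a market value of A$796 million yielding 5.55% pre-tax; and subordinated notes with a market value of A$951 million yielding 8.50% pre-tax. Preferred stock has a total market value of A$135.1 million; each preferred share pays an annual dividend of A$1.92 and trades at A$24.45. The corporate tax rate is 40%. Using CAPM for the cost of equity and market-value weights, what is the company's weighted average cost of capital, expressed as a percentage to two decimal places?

6.51%

Cost of equity via CAPM: Re = 2.68% + 1.15 × 5.63% = 9.1545%.
Cost of preferred: Rp = 1.92 / 24.45 = 7.8528%.
Market value of equity E = 85.94 × 16.29m = 1399.9626m.
Total capital V = 1399.9626 + 135.1 + 796 + 951 = 3282.0626.
Equity: weight = 1399.9626/3282.0626 = 0.4265; cost = 9.1545%.
Preferred: weight = 135.1/3282.0626 = 0.0412; cost = 7.8528%.
Private placement notes: weight = 796/3282.0626 = 0.2425; after-tax cost = 5.55% × (1 − 40%) = 3.3300%.
Subordinated notes: weight = 951/3282.0626 = 0.2898; after-tax cost = 8.5% × (1 − 40%) = 5.1000%.
WACC = 0.4265 × 9.1545% + 0.0412 × 7.8528% + 0.2425 × 3.3300% + 0.2898 × 5.1000% = 6.5135%.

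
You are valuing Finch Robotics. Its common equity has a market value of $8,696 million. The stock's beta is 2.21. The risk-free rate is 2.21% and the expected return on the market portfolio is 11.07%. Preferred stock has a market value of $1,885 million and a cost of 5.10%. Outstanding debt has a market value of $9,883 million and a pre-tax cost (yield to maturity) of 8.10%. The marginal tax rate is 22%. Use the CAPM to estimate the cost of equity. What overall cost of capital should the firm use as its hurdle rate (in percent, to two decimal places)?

12.78%

Market risk premium = 11.07% − 2.21% = 8.86%.
Cost of equity via CAPM: Re = 2.21% + 2.21 × 8.86% = 21.7906%.
Total capital V = 8696 + 1885 + 9883 = 20464.
Equity: weight = 8696/20464 = 0.4249; cost = 21.7906%.
Preferred: weight = 1885/20464 = 0.0921; cost = 5.1%.
Debt: weight = 9883/20464 = 0.4829; after-tax cost = 8.1% × (1 − 22%) = 6.3180%.
WACC = 0.4249 × 21.7906% + 0.0921 × 5.1000% + 0.4829 × 6.3180% = 12.7808%.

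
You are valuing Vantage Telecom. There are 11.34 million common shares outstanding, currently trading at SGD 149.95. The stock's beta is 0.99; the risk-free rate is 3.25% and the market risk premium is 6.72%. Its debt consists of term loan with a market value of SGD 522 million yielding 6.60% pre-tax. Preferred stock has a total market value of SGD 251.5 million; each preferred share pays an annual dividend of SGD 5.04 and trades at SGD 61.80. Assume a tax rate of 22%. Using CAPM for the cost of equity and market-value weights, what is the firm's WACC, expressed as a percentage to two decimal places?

Cost of equity via CAPM: Re = 3.25% + 0.99 × 6.72% = 9.9028%.
Cost of preferred: Rp = 5.04 / 61.8 = 8.1553%.
Market value of equity E = 149.95 × 11.34m = 1700.433m.
Total capital V = 1700.433 + 251.5 + 522 = 2473.933.
Equity: weight = 1700.433/2473.933 = 0.6873; cost = 9.9028%.
Preferred: weight = 251.5/2473.933 = 0.1017; cost = 8.1553%.
Term loan: weight = 522/2473.933 = 0.2110; after-tax cost = 6.6% × (1 − 22%) = 5.1480%.
WACC = 0.6873 × 9.9028% + 0.1017 × 8.1553% + 0.2110 × 5.1480% = 8.7219%.

8.72%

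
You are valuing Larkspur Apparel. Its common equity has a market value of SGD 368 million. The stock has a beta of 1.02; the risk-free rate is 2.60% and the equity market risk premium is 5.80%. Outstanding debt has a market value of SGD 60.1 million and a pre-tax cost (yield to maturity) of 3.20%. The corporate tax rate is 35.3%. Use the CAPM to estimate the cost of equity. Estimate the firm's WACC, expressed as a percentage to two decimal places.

Cost of equity via CAPM: Re = 2.6% + 1.02 × 5.8% = 8.5160%.
Total capital V = 368 + 60.1 = 428.1.
Equity: weight = 368/428.1 = 0.8596; cost = 8.516%.
Debt: weight = 60.1/428.1 = 0.1404; after-tax cost = 3.2% × (1 − 35.3%) = 2.0704%.
WACC = 0.8596 × 8.5160% + 0.1404 × 2.0704% = 7.6111%.

7.61%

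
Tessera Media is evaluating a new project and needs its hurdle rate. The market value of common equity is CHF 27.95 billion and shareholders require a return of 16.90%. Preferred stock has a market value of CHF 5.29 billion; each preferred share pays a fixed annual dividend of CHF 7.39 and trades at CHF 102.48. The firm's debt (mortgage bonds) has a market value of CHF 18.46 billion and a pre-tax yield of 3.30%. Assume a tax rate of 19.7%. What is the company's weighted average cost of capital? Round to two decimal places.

Cost of preferred: Rp = 7.39 / 102.48 = 7.2112%.
Total capital V = 27.95 + 5.29 + 18.46 = 51.7.
Equity: weight = 27.95/51.7 = 0.5406; cost = 16.9%.
Preferred: weight = 5.29/51.7 = 0.1023; cost = 7.2112%.
Mortgage bonds: weight = 18.46/51.7 = 0.3571; after-tax cost = 3.3% × (1 − 19.7%) = 2.6499%.
WACC = 0.5406 × 16.9000% + 0.1023 × 7.2112% + 0.3571 × 2.6499% = 10.8205%.

10.82%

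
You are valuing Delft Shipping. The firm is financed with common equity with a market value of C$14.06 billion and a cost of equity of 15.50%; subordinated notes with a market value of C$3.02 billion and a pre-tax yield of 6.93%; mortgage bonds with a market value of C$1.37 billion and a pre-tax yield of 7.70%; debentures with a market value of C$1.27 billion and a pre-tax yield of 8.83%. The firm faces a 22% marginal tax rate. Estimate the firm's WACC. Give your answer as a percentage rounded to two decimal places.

Total capital V = 14.06 + 3.02 + 1.37 + 1.27 = 19.72.
Equity: weight = 14.06/19.72 = 0.7130; cost = 15.5%.
Subordinated notes: weight = 3.02/19.72 = 0.1531; after-tax cost = 6.93% × (1 − 22%) = 5.4054%.
Mortgage bonds: weight = 1.37/19.72 = 0.0695; after-tax cost = 7.7% × (1 − 22%) = 6.0060%.
Debentures: weight = 1.27/19.72 = 0.0644; after-tax cost = 8.83% × (1 − 22%) = 6.8874%.
WACC = 0.7130 × 15.5000% + 0.1531 × 5.4054% + 0.0695 × 6.0060% + 0.0644 × 6.8874% = 12.7398%.

12.74%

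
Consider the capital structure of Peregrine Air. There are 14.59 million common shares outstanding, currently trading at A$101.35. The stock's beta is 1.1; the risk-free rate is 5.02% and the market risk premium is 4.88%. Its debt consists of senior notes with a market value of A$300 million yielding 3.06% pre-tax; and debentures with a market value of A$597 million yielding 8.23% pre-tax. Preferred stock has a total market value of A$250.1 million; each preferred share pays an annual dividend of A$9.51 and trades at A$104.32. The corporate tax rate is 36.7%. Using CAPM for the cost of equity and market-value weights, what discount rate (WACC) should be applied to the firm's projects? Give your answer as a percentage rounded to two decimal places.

Cost of equity via CAPM: Re = 5.02% + 1.1 × 4.88% = 10.3880%.
Cost of preferred: Rp = 9.51 / 104.32 = 9.1162%.
Market value of equity E = 101.35 × 14.59m = 1478.6965m.
Total capital V = 1478.6965 + 250.1 + 300 + 597 = 2625.7965.
Equity: weight = 1478.6965/2625.7965 = 0.5631; cost = 10.388%.
Preferred: weight = 250.1/2625.7965 = 0.0952; cost = 9.1162%.
Senior notes: weight = 300/2625.7965 = 0.1143; after-tax cost = 3.06% × (1 − 36.7%) = 1.9370%.
Debentures: weight = 597/2625.7965 = 0.2274; after-tax cost = 8.23% × (1 − 36.7%) = 5.2096%.
WACC = 0.5631 × 10.3880% + 0.0952 × 9.1162% + 0.1143 × 1.9370% + 0.2274 × 5.2096% = 8.1240%.

8.12%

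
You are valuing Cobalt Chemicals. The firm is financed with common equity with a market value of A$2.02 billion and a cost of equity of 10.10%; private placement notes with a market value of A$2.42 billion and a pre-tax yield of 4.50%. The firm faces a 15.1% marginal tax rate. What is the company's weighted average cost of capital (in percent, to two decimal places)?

6.68%

Total capital V = 2.02 + 2.42 = 4.44.
Equity: weight = 2.02/4.44 = 0.4550; cost = 10.1%.
Private placement notes: weight = 2.42/4.44 = 0.5450; after-tax cost = 4.5% × (1 − 15.1%) = 3.8205%.
WACC = 0.4550 × 10.1000% + 0.5450 × 3.8205% = 6.6774%.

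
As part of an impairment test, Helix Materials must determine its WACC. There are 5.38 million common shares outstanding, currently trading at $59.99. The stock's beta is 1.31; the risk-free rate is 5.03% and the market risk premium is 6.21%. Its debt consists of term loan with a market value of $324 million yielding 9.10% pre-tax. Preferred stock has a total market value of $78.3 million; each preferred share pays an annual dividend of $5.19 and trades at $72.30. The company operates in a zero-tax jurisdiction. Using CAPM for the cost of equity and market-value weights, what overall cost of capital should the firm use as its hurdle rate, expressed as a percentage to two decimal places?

10.70%

Cost of equity via CAPM: Re = 5.03% + 1.31 × 6.21% = 13.1651%.
Cost of preferred: Rp = 5.19 / 72.3 = 7.1784%.
Market value of equity E = 59.99 × 5.38m = 322.7462m.
Total capital V = 322.7462 + 78.3 + 324 = 725.0462.
Equity: weight = 322.7462/725.0462 = 0.4451; cost = 13.1651%.
Preferred: weight = 78.3/725.0462 = 0.1080; cost = 7.1784%.
Term loan: weight = 324/725.0462 = 0.4469; after-tax cost = 9.1% × (1 − 0%) = 9.1000%.
WACC = 0.4451 × 13.1651% + 0.1080 × 7.1784% + 0.4469 × 9.1000% = 10.7020%.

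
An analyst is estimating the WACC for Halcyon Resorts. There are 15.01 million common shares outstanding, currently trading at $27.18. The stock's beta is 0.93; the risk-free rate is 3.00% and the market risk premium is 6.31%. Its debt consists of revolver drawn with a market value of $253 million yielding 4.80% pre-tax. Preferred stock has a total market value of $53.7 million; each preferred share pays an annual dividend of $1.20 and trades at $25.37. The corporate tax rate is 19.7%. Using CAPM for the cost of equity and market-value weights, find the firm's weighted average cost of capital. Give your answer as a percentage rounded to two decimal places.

Cost of equity via CAPM: Re = 3.0% + 0.93 × 6.31% = 8.8683%.
Cost of preferred: Rp = 1.2 / 25.37 = 4.7300%.
Market value of equity E = 27.18 × 15.01m = 407.9718m.
Total capital V = 407.9718 + 53.7 + 253 = 714.6718.
Equity: weight = 407.9718/714.6718 = 0.5709; cost = 8.8683%.
Preferred: weight = 53.7/714.6718 = 0.0751; cost = 4.73%.
Revolver drawn: weight = 253/714.6718 = 0.3540; after-tax cost = 4.8% × (1 − 19.7%) = 3.8544%.
WACC = 0.5709 × 8.8683% + 0.0751 × 4.7300% + 0.3540 × 3.8544% = 6.7824%.

6.78%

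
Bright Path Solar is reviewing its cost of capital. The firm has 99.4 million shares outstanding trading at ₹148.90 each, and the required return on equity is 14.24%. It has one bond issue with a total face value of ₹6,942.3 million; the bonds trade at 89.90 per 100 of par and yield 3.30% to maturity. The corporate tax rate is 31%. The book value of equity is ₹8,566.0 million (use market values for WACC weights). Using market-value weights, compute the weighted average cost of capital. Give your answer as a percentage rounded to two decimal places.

10.69%

Market value of equity E = 148.9 × 99.4m = 14800.66m. Market value of debt D = 6942.3m × 89.9/100 = 6241.1277m.
Total capital V = 14800.66 + 6241.1277 = 21041.7877.
Equity: weight = 14800.66/21041.7877 = 0.7034; cost = 14.24%.
Bonds outstanding: weight = 6241.1277/21041.7877 = 0.2966; after-tax cost = 3.3% × (1 − 31%) = 2.2770%.
WACC = 0.7034 × 14.2400% + 0.2966 × 2.2770% = 10.6917%.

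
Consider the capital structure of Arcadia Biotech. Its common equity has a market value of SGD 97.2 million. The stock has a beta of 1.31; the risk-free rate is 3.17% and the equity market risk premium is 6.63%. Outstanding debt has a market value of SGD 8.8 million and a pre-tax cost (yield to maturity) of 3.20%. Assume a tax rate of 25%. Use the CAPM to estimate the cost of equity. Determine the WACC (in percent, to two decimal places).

11.07%

Cost of equity via CAPM: Re = 3.17% + 1.31 × 6.63% = 11.8553%.
Total capital V = 97.2 + 8.8 = 106.
Equity: weight = 97.2/106 = 0.9170; cost = 11.8553%.
Debt: weight = 8.8/106 = 0.0830; after-tax cost = 3.2% × (1 − 25%) = 2.4000%.
WACC = 0.9170 × 11.8553% + 0.0830 × 2.4000% = 11.0703%.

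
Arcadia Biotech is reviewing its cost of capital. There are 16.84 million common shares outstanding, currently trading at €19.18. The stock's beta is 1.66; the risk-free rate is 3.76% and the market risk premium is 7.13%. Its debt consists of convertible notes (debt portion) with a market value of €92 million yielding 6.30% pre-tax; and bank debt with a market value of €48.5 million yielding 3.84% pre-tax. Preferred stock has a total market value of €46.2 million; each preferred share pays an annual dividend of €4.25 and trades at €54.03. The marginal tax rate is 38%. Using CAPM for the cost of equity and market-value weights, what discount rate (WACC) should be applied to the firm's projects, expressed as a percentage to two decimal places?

Cost of equity via CAPM: Re = 3.76% + 1.66 × 7.13% = 15.5958%.
Cost of preferred: Rp = 4.25 / 54.03 = 7.8660%.
Market value of equity E = 19.18 × 16.84m = 322.9912m.
Total capital V = 322.9912 + 46.2 + 92 + 48.5 = 509.6912.
Equity: weight = 322.9912/509.6912 = 0.6337; cost = 15.5958%.
Preferred: weight = 46.2/509.6912 = 0.0906; cost = 7.866%.
Convertible notes (debt portion): weight = 92/509.6912 = 0.1805; after-tax cost = 6.3% × (1 − 38%) = 3.9060%.
Bank debt: weight = 48.5/509.6912 = 0.0952; after-tax cost = 3.84% × (1 − 38%) = 2.3808%.
WACC = 0.6337 × 15.5958% + 0.0906 × 7.8660% + 0.1805 × 3.9060% + 0.0952 × 2.3808% = 11.5276%.

11.53%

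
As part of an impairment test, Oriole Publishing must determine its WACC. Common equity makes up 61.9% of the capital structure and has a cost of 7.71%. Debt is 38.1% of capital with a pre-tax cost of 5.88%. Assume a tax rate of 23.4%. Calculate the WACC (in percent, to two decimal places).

6.49%

After-tax cost of debt = 5.88% × (1 − 23.4%) = 4.5041%.
WACC = 0.619 × 7.7100% + 0.381 × 4.5041% = 6.4885%.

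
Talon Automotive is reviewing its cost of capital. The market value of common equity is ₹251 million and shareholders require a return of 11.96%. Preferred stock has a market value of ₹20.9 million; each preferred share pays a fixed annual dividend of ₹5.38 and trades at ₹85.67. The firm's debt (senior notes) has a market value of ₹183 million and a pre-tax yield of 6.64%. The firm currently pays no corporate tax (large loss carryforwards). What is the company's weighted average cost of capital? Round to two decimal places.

Cost of preferred: Rp = 5.38 / 85.67 = 6.2799%.
Total capital V = 251 + 20.9 + 183 = 454.9.
Equity: weight = 251/454.9 = 0.5518; cost = 11.96%.
Preferred: weight = 20.9/454.9 = 0.0459; cost = 6.2799%.
Senior notes: weight = 183/454.9 = 0.4023; after-tax cost = 6.64% × (1 − 0%) = 6.6400%.
WACC = 0.5518 × 11.9600% + 0.0459 × 6.2799% + 0.4023 × 6.6400% = 9.5589%.

9.56%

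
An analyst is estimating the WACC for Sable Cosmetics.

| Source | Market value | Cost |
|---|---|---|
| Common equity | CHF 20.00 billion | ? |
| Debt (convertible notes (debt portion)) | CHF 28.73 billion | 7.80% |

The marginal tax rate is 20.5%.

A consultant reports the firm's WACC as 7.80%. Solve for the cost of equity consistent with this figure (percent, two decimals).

10.10%

Total capital V = 20 + 28.73 = 48.73.
Equity weight = 20/48.73 = 0.4104.
Convertible notes (debt portion) weight = 28.73/48.73 = 0.5896.
Debt contribution = 0.5896 × 7.8% × (1 − 20.5%) = 3.6560%.
Required equity contribution = 7.8% − 3.6560% = 4.1440%.
Re = 4.1440% / 0.4104 = 10.0970%.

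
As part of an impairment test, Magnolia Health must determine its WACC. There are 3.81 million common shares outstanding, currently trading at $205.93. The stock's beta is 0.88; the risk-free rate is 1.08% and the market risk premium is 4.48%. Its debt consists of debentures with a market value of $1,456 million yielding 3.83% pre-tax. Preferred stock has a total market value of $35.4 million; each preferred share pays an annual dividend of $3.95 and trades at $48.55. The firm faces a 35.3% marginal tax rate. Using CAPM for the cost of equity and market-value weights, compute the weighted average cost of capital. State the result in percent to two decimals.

3.44%

Cost of equity via CAPM: Re = 1.08% + 0.88 × 4.48% = 5.0224%.
Cost of preferred: Rp = 3.95 / 48.55 = 8.1359%.
Market value of equity E = 205.93 × 3.81m = 784.5933m.
Total capital V = 784.5933 + 35.4 + 1456 = 2275.9933.
Equity: weight = 784.5933/2275.9933 = 0.3447; cost = 5.0224%.
Preferred: weight = 35.4/2275.9933 = 0.0156; cost = 8.1359%.
Debentures: weight = 1456/2275.9933 = 0.6397; after-tax cost = 3.83% × (1 − 35.3%) = 2.4780%.
WACC = 0.3447 × 5.0224% + 0.0156 × 8.1359% + 0.6397 × 2.4780% = 3.4431%.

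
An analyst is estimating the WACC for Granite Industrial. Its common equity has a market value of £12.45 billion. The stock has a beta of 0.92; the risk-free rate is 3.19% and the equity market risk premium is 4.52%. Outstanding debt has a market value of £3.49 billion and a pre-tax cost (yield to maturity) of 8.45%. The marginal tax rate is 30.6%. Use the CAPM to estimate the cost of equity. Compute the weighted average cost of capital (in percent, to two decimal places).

7.02%

Cost of equity via CAPM: Re = 3.19% + 0.92 × 4.52% = 7.3484%.
Total capital V = 12.45 + 3.49 = 15.94.
Equity: weight = 12.45/15.94 = 0.7811; cost = 7.3484%.
Debt: weight = 3.49/15.94 = 0.2189; after-tax cost = 8.45% × (1 − 30.6%) = 5.8643%.
WACC = 0.7811 × 7.3484% + 0.2189 × 5.8643% = 7.0235%.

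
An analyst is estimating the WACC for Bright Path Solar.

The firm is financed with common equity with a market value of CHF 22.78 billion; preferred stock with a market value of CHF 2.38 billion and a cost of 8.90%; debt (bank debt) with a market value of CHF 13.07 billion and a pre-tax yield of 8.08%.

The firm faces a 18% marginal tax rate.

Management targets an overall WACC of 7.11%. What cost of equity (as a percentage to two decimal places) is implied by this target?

Total capital V = 22.78 + 2.38 + 13.07 = 38.23.
Equity weight = 22.78/38.23 = 0.5959.
Preferred weight = 2.38/38.23 = 0.0623.
Bank debt weight = 13.07/38.23 = 0.3419.
Debt contribution = 0.3419 × 8.08% × (1 − 18%) = 2.2651%.
Preferred contribution = 0.0623 × 8.9% = 0.5541%.
Required equity contribution = 7.11% − 2.8192% = 4.2908%.
Re = 4.2908% / 0.5959 = 7.2009%.

7.20%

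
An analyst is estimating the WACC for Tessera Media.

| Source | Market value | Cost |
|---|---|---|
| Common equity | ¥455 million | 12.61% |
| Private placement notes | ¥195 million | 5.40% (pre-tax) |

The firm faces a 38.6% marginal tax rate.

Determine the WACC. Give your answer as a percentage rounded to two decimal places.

9.82%

Total capital V = 455 + 195 = 650.
Equity: weight = 455/650 = 0.7000; cost = 12.61%.
Private placement notes: weight = 195/650 = 0.3000; after-tax cost = 5.4% × (1 − 38.6%) = 3.3156%.
WACC = 0.7000 × 12.6100% + 0.3000 × 3.3156% = 9.8217%.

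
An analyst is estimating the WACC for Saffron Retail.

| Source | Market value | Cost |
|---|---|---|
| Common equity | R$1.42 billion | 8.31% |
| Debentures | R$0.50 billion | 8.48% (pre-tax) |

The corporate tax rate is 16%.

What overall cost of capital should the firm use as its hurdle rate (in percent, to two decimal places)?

8.00%

Total capital V = 1.42 + 0.5 = 1.92.
Equity: weight = 1.42/1.92 = 0.7396; cost = 8.31%.
Debentures: weight = 0.5/1.92 = 0.2604; after-tax cost = 8.48% × (1 − 16%) = 7.1232%.
WACC = 0.7396 × 8.3100% + 0.2604 × 7.1232% = 8.0009%.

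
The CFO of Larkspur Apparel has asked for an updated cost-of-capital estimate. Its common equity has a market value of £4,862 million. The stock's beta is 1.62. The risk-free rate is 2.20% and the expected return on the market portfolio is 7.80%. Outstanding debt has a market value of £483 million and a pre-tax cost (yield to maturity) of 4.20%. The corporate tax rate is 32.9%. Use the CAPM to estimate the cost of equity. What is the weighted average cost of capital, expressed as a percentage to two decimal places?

10.51%

Market risk premium = 7.8% − 2.2% = 5.6%.
Cost of equity via CAPM: Re = 2.2% + 1.62 × 5.6% = 11.2720%.
Total capital V = 4862 + 483 = 5345.
Equity: weight = 4862/5345 = 0.9096; cost = 11.272%.
Debt: weight = 483/5345 = 0.0904; after-tax cost = 4.2% × (1 − 32.9%) = 2.8182%.
WACC = 0.9096 × 11.2720% + 0.0904 × 2.8182% = 10.5081%.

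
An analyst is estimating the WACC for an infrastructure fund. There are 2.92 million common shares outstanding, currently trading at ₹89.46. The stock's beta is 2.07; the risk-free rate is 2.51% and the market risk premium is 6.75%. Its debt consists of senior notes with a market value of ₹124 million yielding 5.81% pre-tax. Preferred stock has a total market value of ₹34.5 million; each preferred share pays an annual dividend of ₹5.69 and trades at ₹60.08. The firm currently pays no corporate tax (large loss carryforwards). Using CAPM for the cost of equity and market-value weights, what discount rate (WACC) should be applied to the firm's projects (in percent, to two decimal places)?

Cost of equity via CAPM: Re = 2.51% + 2.07 × 6.75% = 16.4825%.
Cost of preferred: Rp = 5.69 / 60.08 = 9.4707%.
Market value of equity E = 89.46 × 2.92m = 261.2232m.
Total capital V = 261.2232 + 34.5 + 124 = 419.7232.
Equity: weight = 261.2232/419.7232 = 0.6224; cost = 16.4825%.
Preferred: weight = 34.5/419.7232 = 0.0822; cost = 9.4707%.
Senior notes: weight = 124/419.7232 = 0.2954; after-tax cost = 5.81% × (1 − 0%) = 5.8100%.
WACC = 0.6224 × 16.4825% + 0.0822 × 9.4707% + 0.2954 × 5.8100% = 12.7531%.

12.75%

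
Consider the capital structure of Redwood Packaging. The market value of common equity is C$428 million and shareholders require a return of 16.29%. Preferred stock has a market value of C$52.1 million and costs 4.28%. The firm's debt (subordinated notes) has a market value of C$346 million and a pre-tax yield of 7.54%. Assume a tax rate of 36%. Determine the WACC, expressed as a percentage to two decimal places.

10.73%

Total capital V = 428 + 52.1 + 346 = 826.1.
Equity: weight = 428/826.1 = 0.5181; cost = 16.29%.
Preferred: weight = 52.1/826.1 = 0.0631; cost = 4.28%.
Subordinated notes: weight = 346/826.1 = 0.4188; after-tax cost = 7.54% × (1 − 36%) = 4.8256%.
WACC = 0.5181 × 16.2900% + 0.0631 × 4.2800% + 0.4188 × 4.8256% = 10.7309%.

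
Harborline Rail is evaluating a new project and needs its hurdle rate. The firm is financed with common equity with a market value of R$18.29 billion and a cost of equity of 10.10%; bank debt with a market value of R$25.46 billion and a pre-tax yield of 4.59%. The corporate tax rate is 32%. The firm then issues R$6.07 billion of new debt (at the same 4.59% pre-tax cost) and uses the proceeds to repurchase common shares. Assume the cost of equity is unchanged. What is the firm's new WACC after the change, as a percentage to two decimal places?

After the change:
Total capital V = 12.22 + 31.53 = 43.75.
Equity: weight = 12.22/43.75 = 0.2793; cost = 10.1%.
Bank debt: weight = 31.53/43.75 = 0.7207; after-tax cost = 4.59% × (1 − 32%) = 3.1212%.
WACC = 0.2793 × 10.1000% + 0.7207 × 3.1212% = 5.0705%.

5.07%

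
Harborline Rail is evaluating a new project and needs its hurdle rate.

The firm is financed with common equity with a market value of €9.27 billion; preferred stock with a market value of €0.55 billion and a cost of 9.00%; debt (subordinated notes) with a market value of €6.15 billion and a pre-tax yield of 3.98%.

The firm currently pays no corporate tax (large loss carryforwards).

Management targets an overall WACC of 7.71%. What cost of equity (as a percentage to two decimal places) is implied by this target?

Total capital V = 9.27 + 0.55 + 6.15 = 15.97.
Equity weight = 9.27/15.97 = 0.5805.
Preferred weight = 0.55/15.97 = 0.0344.
Subordinated notes weight = 6.15/15.97 = 0.3851.
Debt contribution = 0.3851 × 3.98% × (1 − 0%) = 1.5327%.
Preferred contribution = 0.0344 × 9% = 0.3100%.
Required equity contribution = 7.71% − 1.8426% = 5.8674%.
Re = 5.8674% / 0.5805 = 10.1081%.

10.11%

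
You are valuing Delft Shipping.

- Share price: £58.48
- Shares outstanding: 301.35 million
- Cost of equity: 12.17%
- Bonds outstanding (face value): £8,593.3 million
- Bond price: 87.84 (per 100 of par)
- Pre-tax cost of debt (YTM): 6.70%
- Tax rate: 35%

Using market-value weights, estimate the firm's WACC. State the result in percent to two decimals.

Market value of equity E = 58.48 × 301.35m = 17622.948m. Market value of debt D = 8593.3m × 87.84/100 = 7548.35472m.
Total capital V = 17622.948 + 7548.35472 = 25171.30272.
Equity: weight = 17622.948/25171.30272 = 0.7001; cost = 12.17%.
Bonds outstanding: weight = 7548.35472/25171.30272 = 0.2999; after-tax cost = 6.7% × (1 − 35%) = 4.3550%.
WACC = 0.7001 × 12.1700% + 0.2999 × 4.3550% = 9.8264%.

9.83%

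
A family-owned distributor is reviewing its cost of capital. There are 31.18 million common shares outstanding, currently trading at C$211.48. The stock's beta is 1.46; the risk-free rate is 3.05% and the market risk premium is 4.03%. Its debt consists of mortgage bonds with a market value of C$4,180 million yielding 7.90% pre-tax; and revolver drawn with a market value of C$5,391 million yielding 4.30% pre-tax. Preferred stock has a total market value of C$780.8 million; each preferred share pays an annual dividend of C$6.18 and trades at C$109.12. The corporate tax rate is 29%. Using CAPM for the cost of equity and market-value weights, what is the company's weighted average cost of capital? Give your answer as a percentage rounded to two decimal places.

Cost of equity via CAPM: Re = 3.05% + 1.46 × 4.03% = 8.9338%.
Cost of preferred: Rp = 6.18 / 109.12 = 5.6635%.
Market value of equity E = 211.48 × 31.18m = 6593.9464m.
Total capital V = 6593.9464 + 780.8 + 4180 + 5391 = 16945.7464.
Equity: weight = 6593.9464/16945.7464 = 0.3891; cost = 8.9338%.
Preferred: weight = 780.8/16945.7464 = 0.0461; cost = 5.6635%.
Mortgage bonds: weight = 4180/16945.7464 = 0.2467; after-tax cost = 7.9% × (1 − 29%) = 5.6090%.
Revolver drawn: weight = 5391/16945.7464 = 0.3181; after-tax cost = 4.3% × (1 − 29%) = 3.0530%.
WACC = 0.3891 × 8.9338% + 0.0461 × 5.6635% + 0.2467 × 5.6090% + 0.3181 × 3.0530% = 6.0921%.

6.09%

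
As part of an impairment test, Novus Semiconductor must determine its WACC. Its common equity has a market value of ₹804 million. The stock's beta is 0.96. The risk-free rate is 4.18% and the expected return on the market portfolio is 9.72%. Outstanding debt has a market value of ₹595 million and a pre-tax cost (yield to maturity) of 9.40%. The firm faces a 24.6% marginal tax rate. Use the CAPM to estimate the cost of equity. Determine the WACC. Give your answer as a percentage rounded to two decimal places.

8.47%

Market risk premium = 9.72% − 4.18% = 5.54%.
Cost of equity via CAPM: Re = 4.18% + 0.96 × 5.54% = 9.4984%.
Total capital V = 804 + 595 = 1399.
Equity: weight = 804/1399 = 0.5747; cost = 9.4984%.
Debt: weight = 595/1399 = 0.4253; after-tax cost = 9.4% × (1 − 24.6%) = 7.0876%.
WACC = 0.5747 × 9.4984% + 0.4253 × 7.0876% = 8.4731%.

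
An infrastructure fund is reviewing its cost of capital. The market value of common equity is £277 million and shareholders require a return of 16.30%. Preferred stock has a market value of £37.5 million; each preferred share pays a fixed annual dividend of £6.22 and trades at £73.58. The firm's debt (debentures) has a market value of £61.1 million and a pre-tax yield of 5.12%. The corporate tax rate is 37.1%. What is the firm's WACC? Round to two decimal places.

Cost of preferred: Rp = 6.22 / 73.58 = 8.4534%.
Total capital V = 277 + 37.5 + 61.1 = 375.6.
Equity: weight = 277/375.6 = 0.7375; cost = 16.3%.
Preferred: weight = 37.5/375.6 = 0.0998; cost = 8.4534%.
Debentures: weight = 61.1/375.6 = 0.1627; after-tax cost = 5.12% × (1 − 37.1%) = 3.2205%.
WACC = 0.7375 × 16.3000% + 0.0998 × 8.4534% + 0.1627 × 3.2205% = 13.3889%.

13.39%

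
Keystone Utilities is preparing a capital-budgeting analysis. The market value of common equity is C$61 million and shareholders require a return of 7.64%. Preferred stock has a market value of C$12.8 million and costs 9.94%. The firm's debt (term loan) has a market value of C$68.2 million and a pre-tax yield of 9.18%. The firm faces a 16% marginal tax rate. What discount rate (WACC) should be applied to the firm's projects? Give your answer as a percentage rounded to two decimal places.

Total capital V = 61 + 12.8 + 68.2 = 142.
Equity: weight = 61/142 = 0.4296; cost = 7.64%.
Preferred: weight = 12.8/142 = 0.0901; cost = 9.94%.
Term loan: weight = 68.2/142 = 0.4803; after-tax cost = 9.18% × (1 − 16%) = 7.7112%.
WACC = 0.4296 × 7.6400% + 0.0901 × 9.9400% + 0.4803 × 7.7112% = 7.8815%.

7.88%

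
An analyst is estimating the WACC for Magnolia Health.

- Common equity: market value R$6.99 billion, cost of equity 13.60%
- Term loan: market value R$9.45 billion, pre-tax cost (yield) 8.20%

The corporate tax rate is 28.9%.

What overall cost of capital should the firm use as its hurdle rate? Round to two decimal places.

Total capital V = 6.99 + 9.45 = 16.44.
Equity: weight = 6.99/16.44 = 0.4252; cost = 13.6%.
Term loan: weight = 9.45/16.44 = 0.5748; after-tax cost = 8.2% × (1 − 28.9%) = 5.8302%.
WACC = 0.4252 × 13.6000% + 0.5748 × 5.8302% = 9.1338%.

9.13%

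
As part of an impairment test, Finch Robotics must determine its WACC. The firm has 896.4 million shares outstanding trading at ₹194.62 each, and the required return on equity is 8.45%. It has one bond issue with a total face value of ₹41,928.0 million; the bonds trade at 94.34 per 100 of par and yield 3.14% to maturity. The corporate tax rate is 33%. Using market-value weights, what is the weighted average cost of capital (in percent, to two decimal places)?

Market value of equity E = 194.62 × 896.4m = 174457.368m. Market value of debt D = 41928m × 94.34/100 = 39554.8752m.
Total capital V = 174457.368 + 39554.8752 = 214012.2432.
Equity: weight = 174457.368/214012.2432 = 0.8152; cost = 8.45%.
Bonds outstanding: weight = 39554.8752/214012.2432 = 0.1848; after-tax cost = 3.14% × (1 − 33%) = 2.1038%.
WACC = 0.8152 × 8.4500% + 0.1848 × 2.1038% = 7.2771%.

7.28%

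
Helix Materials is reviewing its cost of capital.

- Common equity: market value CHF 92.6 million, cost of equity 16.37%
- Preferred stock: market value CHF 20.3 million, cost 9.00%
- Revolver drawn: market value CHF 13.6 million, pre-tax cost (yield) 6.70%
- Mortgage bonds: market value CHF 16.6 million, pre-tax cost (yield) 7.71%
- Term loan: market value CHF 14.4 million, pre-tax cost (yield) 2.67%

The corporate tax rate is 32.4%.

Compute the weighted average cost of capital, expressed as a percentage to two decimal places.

Total capital V = 92.6 + 20.3 + 13.6 + 16.6 + 14.4 = 157.5.
Equity: weight = 92.6/157.5 = 0.5879; cost = 16.37%.
Preferred: weight = 20.3/157.5 = 0.1289; cost = 9%.
Revolver drawn: weight = 13.6/157.5 = 0.0863; after-tax cost = 6.7% × (1 − 32.4%) = 4.5292%.
Mortgage bonds: weight = 16.6/157.5 = 0.1054; after-tax cost = 7.71% × (1 − 32.4%) = 5.2120%.
Term loan: weight = 14.4/157.5 = 0.0914; after-tax cost = 2.67% × (1 − 32.4%) = 1.8049%.
WACC = 0.5879 × 16.3700% + 0.1289 × 9.0000% + 0.0863 × 4.5292% + 0.1054 × 5.2120% + 0.0914 × 1.8049% = 11.8900%.

11.89%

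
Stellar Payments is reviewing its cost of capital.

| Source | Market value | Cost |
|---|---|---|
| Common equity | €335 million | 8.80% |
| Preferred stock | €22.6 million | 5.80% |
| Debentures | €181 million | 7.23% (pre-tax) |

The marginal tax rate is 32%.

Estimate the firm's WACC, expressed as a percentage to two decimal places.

Total capital V = 335 + 22.6 + 181 = 538.6.
Equity: weight = 335/538.6 = 0.6220; cost = 8.8%.
Preferred: weight = 22.6/538.6 = 0.0420; cost = 5.8%.
Debentures: weight = 181/538.6 = 0.3361; after-tax cost = 7.23% × (1 − 32%) = 4.9164%.
WACC = 0.6220 × 8.8000% + 0.0420 × 5.8000% + 0.3361 × 4.9164% = 7.3690%.

7.37%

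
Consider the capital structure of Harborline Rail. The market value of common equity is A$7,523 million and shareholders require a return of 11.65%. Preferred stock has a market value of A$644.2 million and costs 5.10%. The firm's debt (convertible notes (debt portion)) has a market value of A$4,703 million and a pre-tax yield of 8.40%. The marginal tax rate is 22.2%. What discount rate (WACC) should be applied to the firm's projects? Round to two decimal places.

9.45%

Total capital V = 7523 + 644.2 + 4703 = 12870.2.
Equity: weight = 7523/12870.2 = 0.5845; cost = 11.65%.
Preferred: weight = 644.2/12870.2 = 0.0501; cost = 5.1%.
Convertible notes (debt portion): weight = 4703/12870.2 = 0.3654; after-tax cost = 8.4% × (1 − 22.2%) = 6.5352%.
WACC = 0.5845 × 11.6500% + 0.0501 × 5.1000% + 0.3654 × 6.5352% = 9.4531%.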